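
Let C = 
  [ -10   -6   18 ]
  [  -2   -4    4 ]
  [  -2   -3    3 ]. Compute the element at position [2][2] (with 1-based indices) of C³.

Characteristic polynomial: r^3 + 11r^2 + 34r + 24 = (r + 1)(r + 4)(r + 6), so the eigenvalues are -6, -4, -1.
r=-6: eigenvector (3, 1, 1).
r=-4: eigenvector (2, 1, 1).
r=-1: eigenvector (2, 0, 1).
P = [[3, 2, 2], [1, 1, 0], [1, 1, 1]], D = diag(-6, -4, -1), P⁻¹ = [[1, 0, -2], [-1, 1, 2], [0, -1, 1]].
C³ = P·diag(-216, -64, -1)·P⁻¹ = [[-520, -126, 1038], [-152, -64, 304], [-152, -63, 303]].
The requested entry is -64.

-64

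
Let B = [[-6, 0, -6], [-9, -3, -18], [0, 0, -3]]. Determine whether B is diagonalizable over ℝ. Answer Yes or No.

Characteristic polynomial: p(t) = t^3 + 12t^2 + 45t + 54 = (t + 3)^2(t + 6).
t = -3 has algebraic multiplicity 2; rank(B + 3I) = 1, so geometric multiplicity = 2.
Every eigenvalue has geometric = algebraic multiplicity, so B is diagonalizable.

Yes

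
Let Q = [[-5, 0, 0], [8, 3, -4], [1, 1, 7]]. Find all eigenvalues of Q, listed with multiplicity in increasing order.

-5, 5, 5

Characteristic polynomial: p(μ) = μ^3 - 5μ^2 - 25μ + 125 = (μ - 5)^2(μ + 5).
Roots (with multiplicity): -5, 5, 5.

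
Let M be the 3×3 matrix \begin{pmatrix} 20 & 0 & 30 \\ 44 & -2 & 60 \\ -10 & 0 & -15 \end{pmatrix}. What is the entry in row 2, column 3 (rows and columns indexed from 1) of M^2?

300

Characteristic polynomial: t^3 - 3t^2 - 10t = t(t - 5)(t + 2), so the eigenvalues are -2, 0, 5.
t=5: eigenvector (-2, -4, 1).
t=-2: eigenvector (0, 1, 0).
t=0: eigenvector (-3, -6, 2).
P = [[-2, 0, -3], [-4, 1, -6], [1, 0, 2]], D = diag(5, -2, 0), P⁻¹ = [[-2, 0, -3], [-2, 1, 0], [1, 0, 2]].
M² = P·diag(25, 4, 0)·P⁻¹ = [[100, 0, 150], [192, 4, 300], [-50, 0, -75]].
The requested entry is 300.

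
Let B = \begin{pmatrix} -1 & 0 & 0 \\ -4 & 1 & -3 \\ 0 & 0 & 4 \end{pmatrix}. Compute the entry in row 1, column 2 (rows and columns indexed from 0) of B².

-15

Characteristic polynomial: r^3 - 4r^2 - r + 4 = (r - 4)(r - 1)(r + 1), so the eigenvalues are -1, 1, 4.
r=-1: eigenvector (1, 2, 0).
r=1: eigenvector (0, 1, 0).
r=4: eigenvector (0, -1, 1).
P = [[1, 0, 0], [2, 1, -1], [0, 0, 1]], D = diag(-1, 1, 4), P⁻¹ = [[1, 0, 0], [-2, 1, 1], [0, 0, 1]].
B² = P·diag(1, 1, 16)·P⁻¹ = [[1, 0, 0], [0, 1, -15], [0, 0, 16]].
The requested entry is -15.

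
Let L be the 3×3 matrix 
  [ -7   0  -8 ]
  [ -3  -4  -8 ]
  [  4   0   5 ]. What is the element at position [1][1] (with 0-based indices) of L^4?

Characteristic polynomial: μ^3 + 6μ^2 + 5μ - 12 = (μ - 1)(μ + 3)(μ + 4), so the eigenvalues are -4, -3, 1.
μ=1: eigenvector (1, 1, -1).
μ=-4: eigenvector (0, 1, 0).
μ=-3: eigenvector (2, 2, -1).
P = [[1, 0, 2], [1, 1, 2], [-1, 0, -1]], D = diag(1, -4, -3), P⁻¹ = [[-1, 0, -2], [-1, 1, 0], [1, 0, 1]].
L⁴ = P·diag(1, 256, 81)·P⁻¹ = [[161, 0, 160], [-95, 256, 160], [-80, 0, -79]].
The requested entry is 256.

256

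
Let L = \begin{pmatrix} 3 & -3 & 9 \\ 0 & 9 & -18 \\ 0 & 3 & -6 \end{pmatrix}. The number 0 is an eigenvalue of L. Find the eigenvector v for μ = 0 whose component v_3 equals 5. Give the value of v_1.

-5

L = [[3, -3, 9], [0, 9, -18], [0, 3, -6]].
Solving (L)v = 0 gives the eigenspace spanned by (-5, 10, 5).
With v_3 = 5, v = (-5, 10, 5), so v_1 = -5.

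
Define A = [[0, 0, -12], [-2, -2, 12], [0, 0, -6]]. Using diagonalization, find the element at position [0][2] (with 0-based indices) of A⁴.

2592

Characteristic polynomial: λ^3 + 8λ^2 + 12λ = λ(λ + 2)(λ + 6), so the eigenvalues are -6, -2, 0.
λ=0: eigenvector (1, -1, 0).
λ=-2: eigenvector (0, 1, 0).
λ=-6: eigenvector (2, -2, 1).
P = [[1, 0, 2], [-1, 1, -2], [0, 0, 1]], D = diag(0, -2, -6), P⁻¹ = [[1, 0, -2], [1, 1, 0], [0, 0, 1]].
A⁴ = P·diag(0, 16, 1296)·P⁻¹ = [[0, 0, 2592], [16, 16, -2592], [0, 0, 1296]].
The requested entry is 2592.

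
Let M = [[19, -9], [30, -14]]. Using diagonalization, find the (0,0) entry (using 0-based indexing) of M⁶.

Characteristic polynomial: μ^2 - 5μ + 4 = (μ - 4)(μ - 1), so the eigenvalues are 1, 4.
μ=1: eigenvector (1, 2).
μ=4: eigenvector (-3, -5).
P = [[1, -3], [2, -5]], D = diag(1, 4), P⁻¹ = [[-5, 3], [-2, 1]].
M⁶ = P·diag(1, 4096)·P⁻¹ = [[24571, -12285], [40950, -20474]].
The requested entry is 24571.

24571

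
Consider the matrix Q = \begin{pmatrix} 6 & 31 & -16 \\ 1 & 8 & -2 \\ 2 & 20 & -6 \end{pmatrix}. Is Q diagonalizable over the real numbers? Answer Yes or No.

No

Characteristic polynomial: p(λ) = λ^3 - 8λ^2 + 5λ + 50 = (λ - 5)^2(λ + 2).
λ = 5 has algebraic multiplicity 2; rank(Q − 5I) = 2, so geometric multiplicity = 1.
Geometric multiplicity < algebraic multiplicity, so Q is not diagonalizable.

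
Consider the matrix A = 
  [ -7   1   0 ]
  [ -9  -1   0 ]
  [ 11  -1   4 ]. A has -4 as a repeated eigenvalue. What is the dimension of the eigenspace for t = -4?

1

A + 4I = [[-3, 1, 0], [-9, 3, 0], [11, -1, 8]].
This matrix has rank 2, so its null space has dimension 3 − 2 = 1.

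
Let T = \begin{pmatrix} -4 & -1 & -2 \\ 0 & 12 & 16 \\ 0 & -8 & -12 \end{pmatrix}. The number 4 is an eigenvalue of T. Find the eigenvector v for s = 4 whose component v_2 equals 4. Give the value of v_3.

T − 4I = [[-8, -1, -2], [0, 8, 16], [0, -8, -16]].
Solving (T − 4I)v = 0 gives the eigenspace spanned by (0, 4, -2).
With v_2 = 4, v = (0, 4, -2), so v_3 = -2.

-2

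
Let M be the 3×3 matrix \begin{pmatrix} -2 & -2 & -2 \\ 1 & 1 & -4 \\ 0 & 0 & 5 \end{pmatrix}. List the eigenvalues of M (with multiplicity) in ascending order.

Characteristic polynomial: p(λ) = λ^3 - 4λ^2 - 5λ = λ(λ - 5)(λ + 1).
Roots (with multiplicity): -1, 0, 5.

-1, 0, 5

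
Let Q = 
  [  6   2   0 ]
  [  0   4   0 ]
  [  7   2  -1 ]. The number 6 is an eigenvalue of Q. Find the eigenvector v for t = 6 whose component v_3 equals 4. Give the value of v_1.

Q − 6I = [[0, 2, 0], [0, -2, 0], [7, 2, -7]].
Solving (Q − 6I)v = 0 gives the eigenspace spanned by (4, 0, 4).
With v_3 = 4, v = (4, 0, 4), so v_1 = 4.

4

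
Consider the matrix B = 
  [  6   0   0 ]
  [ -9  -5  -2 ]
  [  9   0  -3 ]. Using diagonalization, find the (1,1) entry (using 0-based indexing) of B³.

-125

Characteristic polynomial: s^3 + 2s^2 - 33s - 90 = (s - 6)(s + 3)(s + 5), so the eigenvalues are -5, -3, 6.
s=6: eigenvector (1, -1, 1).
s=-5: eigenvector (0, 1, 0).
s=-3: eigenvector (0, -1, 1).
P = [[1, 0, 0], [-1, 1, -1], [1, 0, 1]], D = diag(6, -5, -3), P⁻¹ = [[1, 0, 0], [0, 1, 1], [-1, 0, 1]].
B³ = P·diag(216, -125, -27)·P⁻¹ = [[216, 0, 0], [-243, -125, -98], [243, 0, -27]].
The requested entry is -125.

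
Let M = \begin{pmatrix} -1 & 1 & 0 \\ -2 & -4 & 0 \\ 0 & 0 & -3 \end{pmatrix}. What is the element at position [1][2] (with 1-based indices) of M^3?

Characteristic polynomial: λ^3 + 8λ^2 + 21λ + 18 = (λ + 2)(λ + 3)^2, so the eigenvalues are -3, -3, -2.
λ=-3: eigenvector (1, -2, 0).
λ=-2: eigenvector (1, -1, 0).
λ=-3: eigenvector (0, 0, 1).
P = [[1, 1, 0], [-2, -1, 0], [0, 0, 1]], D = diag(-3, -2, -3), P⁻¹ = [[-1, -1, 0], [2, 1, 0], [0, 0, 1]].
M³ = P·diag(-27, -8, -27)·P⁻¹ = [[11, 19, 0], [-38, -46, 0], [0, 0, -27]].
The requested entry is 19.

19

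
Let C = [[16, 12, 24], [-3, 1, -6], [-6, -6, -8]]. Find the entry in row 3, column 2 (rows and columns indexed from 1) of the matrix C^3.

-126

Characteristic polynomial: r^3 - 9r^2 + 24r - 16 = (r - 4)^2(r - 1), so the eigenvalues are 1, 4, 4.
r=1: eigenvector (-4, 1, 2).
r=4: eigenvector (5, -1, -2).
r=4: eigenvector (-2, 0, 1).
P = [[-4, 5, -2], [1, -1, 0], [2, -2, 1]], D = diag(1, 4, 4), P⁻¹ = [[1, 1, 2], [1, 0, 2], [0, -2, 1]].
C³ = P·diag(1, 64, 64)·P⁻¹ = [[316, 252, 504], [-63, 1, -126], [-126, -126, -188]].
The requested entry is -126.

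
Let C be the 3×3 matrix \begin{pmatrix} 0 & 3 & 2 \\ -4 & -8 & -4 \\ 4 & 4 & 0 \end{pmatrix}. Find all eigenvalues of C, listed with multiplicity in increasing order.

-4, -2, -2

Characteristic polynomial: p(s) = s^3 + 8s^2 + 20s + 16 = (s + 2)^2(s + 4).
Roots (with multiplicity): -4, -2, -2.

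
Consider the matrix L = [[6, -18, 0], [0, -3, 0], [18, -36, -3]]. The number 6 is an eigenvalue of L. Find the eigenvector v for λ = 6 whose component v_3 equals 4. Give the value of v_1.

L − 6I = [[0, -18, 0], [0, -9, 0], [18, -36, -9]].
Solving (L − 6I)v = 0 gives the eigenspace spanned by (2, 0, 4).
With v_3 = 4, v = (2, 0, 4), so v_1 = 2.

2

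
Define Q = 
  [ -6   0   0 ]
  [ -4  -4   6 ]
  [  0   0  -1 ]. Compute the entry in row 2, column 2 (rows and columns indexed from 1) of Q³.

Characteristic polynomial: λ^3 + 11λ^2 + 34λ + 24 = (λ + 1)(λ + 4)(λ + 6), so the eigenvalues are -6, -4, -1.
λ=-6: eigenvector (1, 2, 0).
λ=-4: eigenvector (0, 1, 0).
λ=-1: eigenvector (0, 2, 1).
P = [[1, 0, 0], [2, 1, 2], [0, 0, 1]], D = diag(-6, -4, -1), P⁻¹ = [[1, 0, 0], [-2, 1, -2], [0, 0, 1]].
Q³ = P·diag(-216, -64, -1)·P⁻¹ = [[-216, 0, 0], [-304, -64, 126], [0, 0, -1]].
The requested entry is -64.

-64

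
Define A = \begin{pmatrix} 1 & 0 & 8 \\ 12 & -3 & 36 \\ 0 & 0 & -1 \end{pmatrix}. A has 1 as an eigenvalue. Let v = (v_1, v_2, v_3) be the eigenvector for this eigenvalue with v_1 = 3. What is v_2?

9

A − 1I = [[0, 0, 8], [12, -4, 36], [0, 0, -2]].
Solving (A − 1I)v = 0 gives the eigenspace spanned by (3, 9, 0).
With v_1 = 3, v = (3, 9, 0), so v_2 = 9.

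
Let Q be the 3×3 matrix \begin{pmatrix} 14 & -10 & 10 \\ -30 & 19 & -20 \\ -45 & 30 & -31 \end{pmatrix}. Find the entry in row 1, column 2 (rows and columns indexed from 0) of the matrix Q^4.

-1020

Characteristic polynomial: r^3 - 2r^2 - 7r - 4 = (r - 4)(r + 1)^2, so the eigenvalues are -1, -1, 4.
r=4: eigenvector (1, -2, -3).
r=-1: eigenvector (0, 1, 1).
r=-1: eigenvector (-2, 4, 7).
P = [[1, 0, -2], [-2, 1, 4], [-3, 1, 7]], D = diag(4, -1, -1), P⁻¹ = [[3, -2, 2], [2, 1, 0], [1, -1, 1]].
Q⁴ = P·diag(256, 1, 1)·P⁻¹ = [[766, -510, 510], [-1530, 1021, -1020], [-2295, 1530, -1529]].
The requested entry is -1020.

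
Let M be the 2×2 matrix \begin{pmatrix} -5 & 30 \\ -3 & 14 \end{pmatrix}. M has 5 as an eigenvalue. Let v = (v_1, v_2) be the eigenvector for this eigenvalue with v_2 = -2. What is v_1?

M − 5I = [[-10, 30], [-3, 9]].
Solving (M − 5I)v = 0 gives the eigenspace spanned by (-6, -2).
With v_2 = -2, v = (-6, -2), so v_1 = -6.

-6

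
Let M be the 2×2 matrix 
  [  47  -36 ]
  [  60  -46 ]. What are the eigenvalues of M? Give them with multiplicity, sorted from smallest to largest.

-1, 2

Characteristic polynomial: p(s) = s^2 - s - 2 = (s - 2)(s + 1).
Roots (with multiplicity): -1, 2.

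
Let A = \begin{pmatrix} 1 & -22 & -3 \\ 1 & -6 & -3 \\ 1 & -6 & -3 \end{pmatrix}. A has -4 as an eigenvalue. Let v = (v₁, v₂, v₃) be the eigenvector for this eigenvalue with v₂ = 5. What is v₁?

A + 4I = [[5, -22, -3], [1, -2, -3], [1, -6, 1]].
Solving (A + 4I)v = 0 gives the eigenspace spanned by (25, 5, 5).
With v₂ = 5, v = (25, 5, 5), so v₁ = 25.

25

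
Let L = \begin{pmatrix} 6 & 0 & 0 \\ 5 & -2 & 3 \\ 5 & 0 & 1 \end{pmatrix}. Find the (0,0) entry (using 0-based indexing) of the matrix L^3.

Characteristic polynomial: μ^3 - 5μ^2 - 8μ + 12 = (μ - 6)(μ - 1)(μ + 2), so the eigenvalues are -2, 1, 6.
μ=6: eigenvector (1, 1, 1).
μ=-2: eigenvector (0, 1, 0).
μ=1: eigenvector (0, 1, 1).
P = [[1, 0, 0], [1, 1, 1], [1, 0, 1]], D = diag(6, -2, 1), P⁻¹ = [[1, 0, 0], [0, 1, -1], [-1, 0, 1]].
L³ = P·diag(216, -8, 1)·P⁻¹ = [[216, 0, 0], [215, -8, 9], [215, 0, 1]].
The requested entry is 216.

216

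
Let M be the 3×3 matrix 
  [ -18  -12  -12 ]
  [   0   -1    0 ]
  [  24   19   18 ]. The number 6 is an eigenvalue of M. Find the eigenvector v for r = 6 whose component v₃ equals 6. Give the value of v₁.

M − 6I = [[-24, -12, -12], [0, -7, 0], [24, 19, 12]].
Solving (M − 6I)v = 0 gives the eigenspace spanned by (-3, 0, 6).
With v₃ = 6, v = (-3, 0, 6), so v₁ = -3.

-3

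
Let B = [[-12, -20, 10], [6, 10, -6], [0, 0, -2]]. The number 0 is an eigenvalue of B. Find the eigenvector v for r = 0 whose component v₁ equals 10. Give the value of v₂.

-6

B = [[-12, -20, 10], [6, 10, -6], [0, 0, -2]].
Solving (B)v = 0 gives the eigenspace spanned by (10, -6, 0).
With v₁ = 10, v = (10, -6, 0), so v₂ = -6.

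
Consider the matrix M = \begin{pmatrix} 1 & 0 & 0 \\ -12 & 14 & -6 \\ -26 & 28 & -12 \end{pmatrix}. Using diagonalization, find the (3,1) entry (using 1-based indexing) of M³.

-98

Characteristic polynomial: λ^3 - 3λ^2 + 2λ = λ(λ - 2)(λ - 1), so the eigenvalues are 0, 1, 2.
λ=1: eigenvector (1, 0, -2).
λ=0: eigenvector (0, 3, 7).
λ=2: eigenvector (0, 1, 2).
P = [[1, 0, 0], [0, 3, 1], [-2, 7, 2]], D = diag(1, 0, 2), P⁻¹ = [[1, 0, 0], [2, -2, 1], [-6, 7, -3]].
M³ = P·diag(1, 0, 8)·P⁻¹ = [[1, 0, 0], [-48, 56, -24], [-98, 112, -48]].
The requested entry is -98.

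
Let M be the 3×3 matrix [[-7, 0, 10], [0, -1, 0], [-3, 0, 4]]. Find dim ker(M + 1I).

M + 1I = [[-6, 0, 10], [0, 0, 0], [-3, 0, 5]].
This matrix has rank 1, so its null space has dimension 3 − 1 = 2.

2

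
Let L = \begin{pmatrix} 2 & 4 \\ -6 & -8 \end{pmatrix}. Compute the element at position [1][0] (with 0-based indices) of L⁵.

-2976

Characteristic polynomial: r^2 + 6r + 8 = (r + 2)(r + 4), so the eigenvalues are -4, -2.
r=-4: eigenvector (2, -3).
r=-2: eigenvector (1, -1).
P = [[2, 1], [-3, -1]], D = diag(-4, -2), P⁻¹ = [[-1, -1], [3, 2]].
L⁵ = P·diag(-1024, -32)·P⁻¹ = [[1952, 1984], [-2976, -3008]].
The requested entry is -2976.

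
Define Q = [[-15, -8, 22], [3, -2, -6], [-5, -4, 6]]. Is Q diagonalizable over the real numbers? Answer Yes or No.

Characteristic polynomial: p(r) = r^3 + 11r^2 + 38r + 40 = (r + 2)(r + 4)(r + 5).
All 3 eigenvalues are distinct, so Q is diagonalizable.

Yes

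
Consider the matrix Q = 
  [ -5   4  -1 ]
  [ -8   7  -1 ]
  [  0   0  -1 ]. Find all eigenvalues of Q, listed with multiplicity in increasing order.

-1, -1, 3

Characteristic polynomial: p(t) = t^3 - t^2 - 5t - 3 = (t - 3)(t + 1)^2.
Roots (with multiplicity): -1, -1, 3.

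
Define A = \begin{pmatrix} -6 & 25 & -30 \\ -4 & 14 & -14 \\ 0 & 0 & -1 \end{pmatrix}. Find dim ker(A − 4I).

1

A − 4I = [[-10, 25, -30], [-4, 10, -14], [0, 0, -5]].
This matrix has rank 2, so its null space has dimension 3 − 2 = 1.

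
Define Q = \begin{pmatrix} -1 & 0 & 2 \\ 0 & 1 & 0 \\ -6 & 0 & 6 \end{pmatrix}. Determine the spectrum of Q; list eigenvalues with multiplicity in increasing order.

Characteristic polynomial: p(t) = t^3 - 6t^2 + 11t - 6 = (t - 3)(t - 2)(t - 1).
Roots (with multiplicity): 1, 2, 3.

1, 2, 3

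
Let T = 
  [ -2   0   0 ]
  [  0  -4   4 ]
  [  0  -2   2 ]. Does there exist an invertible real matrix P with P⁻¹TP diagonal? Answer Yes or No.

Characteristic polynomial: p(λ) = λ^3 + 4λ^2 + 4λ = λ(λ + 2)^2.
λ = -2 has algebraic multiplicity 2; rank(T + 2I) = 1, so geometric multiplicity = 2.
Every eigenvalue has geometric = algebraic multiplicity, so T is diagonalizable.

Yes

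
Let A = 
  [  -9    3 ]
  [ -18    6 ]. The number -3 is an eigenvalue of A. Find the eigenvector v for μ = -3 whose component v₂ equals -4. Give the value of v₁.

-2

A + 3I = [[-6, 3], [-18, 9]].
Solving (A + 3I)v = 0 gives the eigenspace spanned by (-2, -4).
With v₂ = -4, v = (-2, -4), so v₁ = -2.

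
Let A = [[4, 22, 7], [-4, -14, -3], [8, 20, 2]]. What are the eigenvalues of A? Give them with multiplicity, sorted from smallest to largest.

-4, -4, 0

Characteristic polynomial: p(μ) = μ^3 + 8μ^2 + 16μ = μ(μ + 4)^2.
Roots (with multiplicity): -4, -4, 0.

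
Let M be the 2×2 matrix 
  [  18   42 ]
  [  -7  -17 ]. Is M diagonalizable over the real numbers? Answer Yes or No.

Yes

Characteristic polynomial: p(r) = r^2 - r - 12 = (r - 4)(r + 3).
All 2 eigenvalues are distinct, so M is diagonalizable.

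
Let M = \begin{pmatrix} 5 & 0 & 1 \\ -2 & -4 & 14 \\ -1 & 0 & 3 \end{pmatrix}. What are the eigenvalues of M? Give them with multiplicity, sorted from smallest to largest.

-4, 4, 4

Characteristic polynomial: p(r) = r^3 - 4r^2 - 16r + 64 = (r - 4)^2(r + 4).
Roots (with multiplicity): -4, 4, 4.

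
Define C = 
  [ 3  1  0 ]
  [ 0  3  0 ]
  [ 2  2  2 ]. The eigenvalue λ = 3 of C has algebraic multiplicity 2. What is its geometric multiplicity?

1

C − 3I = [[0, 1, 0], [0, 0, 0], [2, 2, -1]].
This matrix has rank 2, so its null space has dimension 3 − 2 = 1.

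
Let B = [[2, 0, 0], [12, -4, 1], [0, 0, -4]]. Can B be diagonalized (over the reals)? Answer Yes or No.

No

Characteristic polynomial: p(r) = r^3 + 6r^2 - 32 = (r - 2)(r + 4)^2.
r = -4 has algebraic multiplicity 2; rank(B + 4I) = 2, so geometric multiplicity = 1.
Geometric multiplicity < algebraic multiplicity, so B is not diagonalizable.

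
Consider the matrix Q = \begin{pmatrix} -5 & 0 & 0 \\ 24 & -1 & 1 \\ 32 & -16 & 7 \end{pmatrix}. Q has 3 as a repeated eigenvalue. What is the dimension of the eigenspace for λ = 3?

1

Q − 3I = [[-8, 0, 0], [24, -4, 1], [32, -16, 4]].
This matrix has rank 2, so its null space has dimension 3 − 2 = 1.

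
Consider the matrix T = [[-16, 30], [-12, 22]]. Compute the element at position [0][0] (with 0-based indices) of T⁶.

-36224

Characteristic polynomial: r^2 - 6r + 8 = (r - 4)(r - 2), so the eigenvalues are 2, 4.
r=4: eigenvector (3, 2).
r=2: eigenvector (-5, -3).
P = [[3, -5], [2, -3]], D = diag(4, 2), P⁻¹ = [[-3, 5], [-2, 3]].
T⁶ = P·diag(4096, 64)·P⁻¹ = [[-36224, 60480], [-24192, 40384]].
The requested entry is -36224.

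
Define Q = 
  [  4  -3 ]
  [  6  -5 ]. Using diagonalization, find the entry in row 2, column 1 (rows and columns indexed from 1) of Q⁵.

Characteristic polynomial: r^2 + r - 2 = (r - 1)(r + 2), so the eigenvalues are -2, 1.
r=-2: eigenvector (1, 2).
r=1: eigenvector (1, 1).
P = [[1, 1], [2, 1]], D = diag(-2, 1), P⁻¹ = [[-1, 1], [2, -1]].
Q⁵ = P·diag(-32, 1)·P⁻¹ = [[34, -33], [66, -65]].
The requested entry is 66.

66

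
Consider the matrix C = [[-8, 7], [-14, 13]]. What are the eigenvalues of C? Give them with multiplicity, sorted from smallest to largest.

-1, 6

Characteristic polynomial: p(μ) = μ^2 - 5μ - 6 = (μ - 6)(μ + 1).
Roots (with multiplicity): -1, 6.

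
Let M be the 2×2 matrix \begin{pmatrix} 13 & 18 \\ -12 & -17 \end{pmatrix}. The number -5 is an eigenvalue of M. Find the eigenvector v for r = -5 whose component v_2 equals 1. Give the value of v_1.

-1

M + 5I = [[18, 18], [-12, -12]].
Solving (M + 5I)v = 0 gives the eigenspace spanned by (-1, 1).
With v_2 = 1, v = (-1, 1), so v_1 = -1.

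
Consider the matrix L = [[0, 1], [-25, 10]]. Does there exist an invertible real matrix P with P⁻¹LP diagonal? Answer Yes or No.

Characteristic polynomial: p(λ) = λ^2 - 10λ + 25 = (λ - 5)^2.
λ = 5 has algebraic multiplicity 2; rank(L − 5I) = 1, so geometric multiplicity = 1.
Geometric multiplicity < algebraic multiplicity, so L is not diagonalizable.

No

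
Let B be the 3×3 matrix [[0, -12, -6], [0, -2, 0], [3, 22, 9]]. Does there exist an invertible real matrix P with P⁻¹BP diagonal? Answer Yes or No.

Yes

Characteristic polynomial: p(λ) = λ^3 - 7λ^2 + 36 = (λ - 6)(λ - 3)(λ + 2).
All 3 eigenvalues are distinct, so B is diagonalizable.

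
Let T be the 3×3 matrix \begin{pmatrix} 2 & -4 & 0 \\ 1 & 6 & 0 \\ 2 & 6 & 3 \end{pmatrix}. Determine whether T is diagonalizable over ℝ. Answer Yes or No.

No

Characteristic polynomial: p(μ) = μ^3 - 11μ^2 + 40μ - 48 = (μ - 4)^2(μ - 3).
μ = 4 has algebraic multiplicity 2; rank(T − 4I) = 2, so geometric multiplicity = 1.
Geometric multiplicity < algebraic multiplicity, so T is not diagonalizable.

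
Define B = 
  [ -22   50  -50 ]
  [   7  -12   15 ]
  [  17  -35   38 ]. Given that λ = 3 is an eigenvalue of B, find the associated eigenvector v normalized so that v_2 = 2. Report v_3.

2

B − 3I = [[-25, 50, -50], [7, -15, 15], [17, -35, 35]].
Solving (B − 3I)v = 0 gives the eigenspace spanned by (0, 2, 2).
With v_2 = 2, v = (0, 2, 2), so v_3 = 2.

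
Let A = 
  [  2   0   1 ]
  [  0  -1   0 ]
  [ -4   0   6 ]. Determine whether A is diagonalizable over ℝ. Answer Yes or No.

Characteristic polynomial: p(λ) = λ^3 - 7λ^2 + 8λ + 16 = (λ - 4)^2(λ + 1).
λ = 4 has algebraic multiplicity 2; rank(A − 4I) = 2, so geometric multiplicity = 1.
Geometric multiplicity < algebraic multiplicity, so A is not diagonalizable.

No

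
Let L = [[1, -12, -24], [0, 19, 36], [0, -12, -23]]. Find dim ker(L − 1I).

2

L − 1I = [[0, -12, -24], [0, 18, 36], [0, -12, -24]].
This matrix has rank 1, so its null space has dimension 3 − 1 = 2.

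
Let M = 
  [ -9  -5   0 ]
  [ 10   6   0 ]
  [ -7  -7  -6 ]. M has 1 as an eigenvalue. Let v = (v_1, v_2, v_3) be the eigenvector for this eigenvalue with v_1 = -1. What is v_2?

M − 1I = [[-10, -5, 0], [10, 5, 0], [-7, -7, -7]].
Solving (M − 1I)v = 0 gives the eigenspace spanned by (-1, 2, -1).
With v_1 = -1, v = (-1, 2, -1), so v_2 = 2.

2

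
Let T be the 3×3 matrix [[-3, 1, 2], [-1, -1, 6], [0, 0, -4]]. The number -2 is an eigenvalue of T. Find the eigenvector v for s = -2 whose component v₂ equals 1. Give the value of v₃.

T + 2I = [[-1, 1, 2], [-1, 1, 6], [0, 0, -2]].
Solving (T + 2I)v = 0 gives the eigenspace spanned by (1, 1, 0).
With v₂ = 1, v = (1, 1, 0), so v₃ = 0.

0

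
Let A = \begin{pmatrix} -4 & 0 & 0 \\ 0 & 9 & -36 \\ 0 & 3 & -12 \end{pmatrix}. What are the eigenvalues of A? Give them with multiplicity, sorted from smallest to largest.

-4, -3, 0

Characteristic polynomial: p(r) = r^3 + 7r^2 + 12r = r(r + 3)(r + 4).
Roots (with multiplicity): -4, -3, 0.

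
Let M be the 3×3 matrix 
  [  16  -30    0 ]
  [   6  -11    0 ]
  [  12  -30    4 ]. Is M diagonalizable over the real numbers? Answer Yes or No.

Characteristic polynomial: p(s) = s^3 - 9s^2 + 24s - 16 = (s - 4)^2(s - 1).
s = 4 has algebraic multiplicity 2; rank(M − 4I) = 1, so geometric multiplicity = 2.
Every eigenvalue has geometric = algebraic multiplicity, so M is diagonalizable.

Yes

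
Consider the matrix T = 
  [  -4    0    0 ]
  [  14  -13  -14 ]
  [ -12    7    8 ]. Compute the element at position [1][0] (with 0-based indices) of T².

-70

Characteristic polynomial: r^3 + 9r^2 + 14r - 24 = (r - 1)(r + 4)(r + 6), so the eigenvalues are -6, -4, 1.
r=-4: eigenvector (1, 0, 1).
r=1: eigenvector (0, 1, -1).
r=-6: eigenvector (0, 2, -1).
P = [[1, 0, 0], [0, 1, 2], [1, -1, -1]], D = diag(-4, 1, -6), P⁻¹ = [[1, 0, 0], [2, -1, -2], [-1, 1, 1]].
T² = P·diag(16, 1, 36)·P⁻¹ = [[16, 0, 0], [-70, 71, 70], [50, -35, -34]].
The requested entry is -70.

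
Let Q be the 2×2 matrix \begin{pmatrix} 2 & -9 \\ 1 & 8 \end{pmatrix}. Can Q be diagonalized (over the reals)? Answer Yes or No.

Characteristic polynomial: p(s) = s^2 - 10s + 25 = (s - 5)^2.
s = 5 has algebraic multiplicity 2; rank(Q − 5I) = 1, so geometric multiplicity = 1.
Geometric multiplicity < algebraic multiplicity, so Q is not diagonalizable.

No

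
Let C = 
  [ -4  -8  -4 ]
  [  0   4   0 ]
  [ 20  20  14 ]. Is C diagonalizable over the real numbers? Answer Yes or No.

Yes

Characteristic polynomial: p(λ) = λ^3 - 14λ^2 + 64λ - 96 = (λ - 6)(λ - 4)^2.
λ = 4 has algebraic multiplicity 2; rank(C − 4I) = 1, so geometric multiplicity = 2.
Every eigenvalue has geometric = algebraic multiplicity, so C is diagonalizable.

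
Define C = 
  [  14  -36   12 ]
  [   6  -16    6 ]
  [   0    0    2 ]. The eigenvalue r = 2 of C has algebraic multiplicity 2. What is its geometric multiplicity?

2

C − 2I = [[12, -36, 12], [6, -18, 6], [0, 0, 0]].
This matrix has rank 1, so its null space has dimension 3 − 1 = 2.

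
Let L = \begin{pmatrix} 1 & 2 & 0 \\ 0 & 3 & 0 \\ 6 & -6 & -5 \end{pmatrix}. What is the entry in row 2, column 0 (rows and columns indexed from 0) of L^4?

-624

Characteristic polynomial: s^3 + s^2 - 17s + 15 = (s - 3)(s - 1)(s + 5), so the eigenvalues are -5, 1, 3.
s=1: eigenvector (1, 0, 1).
s=3: eigenvector (1, 1, 0).
s=-5: eigenvector (0, 0, 1).
P = [[1, 1, 0], [0, 1, 0], [1, 0, 1]], D = diag(1, 3, -5), P⁻¹ = [[1, -1, 0], [0, 1, 0], [-1, 1, 1]].
L⁴ = P·diag(1, 81, 625)·P⁻¹ = [[1, 80, 0], [0, 81, 0], [-624, 624, 625]].
The requested entry is -624.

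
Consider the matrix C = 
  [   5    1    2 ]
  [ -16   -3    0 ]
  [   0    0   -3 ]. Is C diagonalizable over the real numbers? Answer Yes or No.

No

Characteristic polynomial: p(t) = t^3 + t^2 - 5t + 3 = (t - 1)^2(t + 3).
t = 1 has algebraic multiplicity 2; rank(C − 1I) = 2, so geometric multiplicity = 1.
Geometric multiplicity < algebraic multiplicity, so C is not diagonalizable.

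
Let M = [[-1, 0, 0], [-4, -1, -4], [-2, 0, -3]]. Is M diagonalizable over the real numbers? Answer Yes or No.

Yes

Characteristic polynomial: p(μ) = μ^3 + 5μ^2 + 7μ + 3 = (μ + 1)^2(μ + 3).
μ = -1 has algebraic multiplicity 2; rank(M + 1I) = 1, so geometric multiplicity = 2.
Every eigenvalue has geometric = algebraic multiplicity, so M is diagonalizable.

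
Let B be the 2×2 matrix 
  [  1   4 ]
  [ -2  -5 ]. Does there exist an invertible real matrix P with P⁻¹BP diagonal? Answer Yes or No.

Characteristic polynomial: p(r) = r^2 + 4r + 3 = (r + 1)(r + 3).
All 2 eigenvalues are distinct, so B is diagonalizable.

Yes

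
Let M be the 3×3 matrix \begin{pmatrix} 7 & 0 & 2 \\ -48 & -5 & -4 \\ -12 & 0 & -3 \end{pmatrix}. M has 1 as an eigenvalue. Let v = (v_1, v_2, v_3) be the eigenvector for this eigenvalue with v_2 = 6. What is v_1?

M − 1I = [[6, 0, 2], [-48, -6, -4], [-12, 0, -4]].
Solving (M − 1I)v = 0 gives the eigenspace spanned by (-1, 6, 3).
With v_2 = 6, v = (-1, 6, 3), so v_1 = -1.

-1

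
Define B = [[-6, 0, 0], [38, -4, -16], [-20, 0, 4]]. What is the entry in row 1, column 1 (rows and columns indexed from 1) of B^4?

1296

Characteristic polynomial: μ^3 + 6μ^2 - 16μ - 96 = (μ - 4)(μ + 4)(μ + 6), so the eigenvalues are -6, -4, 4.
μ=-4: eigenvector (0, 1, 0).
μ=-6: eigenvector (1, -3, 2).
μ=4: eigenvector (0, -2, 1).
P = [[0, 1, 0], [1, -3, -2], [0, 2, 1]], D = diag(-4, -6, 4), P⁻¹ = [[-1, 1, 2], [1, 0, 0], [-2, 0, 1]].
B⁴ = P·diag(256, 1296, 256)·P⁻¹ = [[1296, 0, 0], [-3120, 256, 0], [2080, 0, 256]].
The requested entry is 1296.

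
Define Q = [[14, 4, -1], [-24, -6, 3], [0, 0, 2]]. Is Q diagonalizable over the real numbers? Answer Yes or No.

No

Characteristic polynomial: p(r) = r^3 - 10r^2 + 28r - 24 = (r - 6)(r - 2)^2.
r = 2 has algebraic multiplicity 2; rank(Q − 2I) = 2, so geometric multiplicity = 1.
Geometric multiplicity < algebraic multiplicity, so Q is not diagonalizable.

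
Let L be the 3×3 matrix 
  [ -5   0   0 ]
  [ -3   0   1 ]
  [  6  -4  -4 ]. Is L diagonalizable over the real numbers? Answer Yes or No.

Characteristic polynomial: p(λ) = λ^3 + 9λ^2 + 24λ + 20 = (λ + 2)^2(λ + 5).
λ = -2 has algebraic multiplicity 2; rank(L + 2I) = 2, so geometric multiplicity = 1.
Geometric multiplicity < algebraic multiplicity, so L is not diagonalizable.

No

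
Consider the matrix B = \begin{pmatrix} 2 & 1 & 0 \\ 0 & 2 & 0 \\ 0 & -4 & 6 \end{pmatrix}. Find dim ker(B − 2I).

1

B − 2I = [[0, 1, 0], [0, 0, 0], [0, -4, 4]].
This matrix has rank 2, so its null space has dimension 3 − 2 = 1.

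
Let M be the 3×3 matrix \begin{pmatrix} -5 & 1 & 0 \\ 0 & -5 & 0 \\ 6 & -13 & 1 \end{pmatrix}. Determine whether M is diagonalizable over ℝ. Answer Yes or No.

No

Characteristic polynomial: p(μ) = μ^3 + 9μ^2 + 15μ - 25 = (μ - 1)(μ + 5)^2.
μ = -5 has algebraic multiplicity 2; rank(M + 5I) = 2, so geometric multiplicity = 1.
Geometric multiplicity < algebraic multiplicity, so M is not diagonalizable.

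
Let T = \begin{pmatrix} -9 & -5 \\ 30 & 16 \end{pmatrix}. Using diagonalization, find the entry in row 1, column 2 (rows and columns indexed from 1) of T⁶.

Characteristic polynomial: μ^2 - 7μ + 6 = (μ - 6)(μ - 1), so the eigenvalues are 1, 6.
μ=1: eigenvector (1, -2).
μ=6: eigenvector (-1, 3).
P = [[1, -1], [-2, 3]], D = diag(1, 6), P⁻¹ = [[3, 1], [2, 1]].
T⁶ = P·diag(1, 46656)·P⁻¹ = [[-93309, -46655], [279930, 139966]].
The requested entry is -46655.

-46655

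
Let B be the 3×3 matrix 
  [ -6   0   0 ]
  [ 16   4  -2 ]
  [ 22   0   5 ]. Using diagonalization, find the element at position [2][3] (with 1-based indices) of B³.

-122

Characteristic polynomial: s^3 - 3s^2 - 34s + 120 = (s - 5)(s - 4)(s + 6), so the eigenvalues are -6, 4, 5.
s=-6: eigenvector (1, -2, -2).
s=4: eigenvector (0, 1, 0).
s=5: eigenvector (0, -2, 1).
P = [[1, 0, 0], [-2, 1, -2], [-2, 0, 1]], D = diag(-6, 4, 5), P⁻¹ = [[1, 0, 0], [6, 1, 2], [2, 0, 1]].
B³ = P·diag(-216, 64, 125)·P⁻¹ = [[-216, 0, 0], [316, 64, -122], [682, 0, 125]].
The requested entry is -122.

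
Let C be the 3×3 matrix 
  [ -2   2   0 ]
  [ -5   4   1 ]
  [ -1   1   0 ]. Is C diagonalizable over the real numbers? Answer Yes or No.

No

Characteristic polynomial: p(s) = s^3 - 2s^2 + s = s(s - 1)^2.
s = 1 has algebraic multiplicity 2; rank(C − 1I) = 2, so geometric multiplicity = 1.
Geometric multiplicity < algebraic multiplicity, so C is not diagonalizable.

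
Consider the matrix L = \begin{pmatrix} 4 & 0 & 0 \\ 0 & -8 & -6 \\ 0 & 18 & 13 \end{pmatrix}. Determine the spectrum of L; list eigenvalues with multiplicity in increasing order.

Characteristic polynomial: p(λ) = λ^3 - 9λ^2 + 24λ - 16 = (λ - 4)^2(λ - 1).
Roots (with multiplicity): 1, 4, 4.

1, 4, 4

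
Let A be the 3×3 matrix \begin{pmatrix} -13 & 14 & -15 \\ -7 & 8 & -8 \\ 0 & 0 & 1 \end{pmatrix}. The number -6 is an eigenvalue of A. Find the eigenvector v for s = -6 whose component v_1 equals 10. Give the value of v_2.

5

A + 6I = [[-7, 14, -15], [-7, 14, -8], [0, 0, 7]].
Solving (A + 6I)v = 0 gives the eigenspace spanned by (10, 5, 0).
With v_1 = 10, v = (10, 5, 0), so v_2 = 5.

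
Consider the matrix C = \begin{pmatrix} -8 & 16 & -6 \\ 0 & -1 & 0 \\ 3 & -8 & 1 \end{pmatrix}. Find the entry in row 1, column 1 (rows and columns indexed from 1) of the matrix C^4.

Characteristic polynomial: t^3 + 8t^2 + 17t + 10 = (t + 1)(t + 2)(t + 5), so the eigenvalues are -5, -2, -1.
t=-2: eigenvector (-1, 0, 1).
t=-1: eigenvector (4, 1, -2).
t=-5: eigenvector (-2, 0, 1).
P = [[-1, 4, -2], [0, 1, 0], [1, -2, 1]], D = diag(-2, -1, -5), P⁻¹ = [[1, 0, 2], [0, 1, 0], [-1, 2, -1]].
C⁴ = P·diag(16, 1, 625)·P⁻¹ = [[1234, -2496, 1218], [0, 1, 0], [-609, 1248, -593]].
The requested entry is 1234.

1234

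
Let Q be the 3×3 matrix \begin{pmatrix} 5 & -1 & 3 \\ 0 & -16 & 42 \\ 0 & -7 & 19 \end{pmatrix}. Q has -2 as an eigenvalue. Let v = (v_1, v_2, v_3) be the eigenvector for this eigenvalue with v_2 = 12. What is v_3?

4

Q + 2I = [[7, -1, 3], [0, -14, 42], [0, -7, 21]].
Solving (Q + 2I)v = 0 gives the eigenspace spanned by (0, 12, 4).
With v_2 = 12, v = (0, 12, 4), so v_3 = 4.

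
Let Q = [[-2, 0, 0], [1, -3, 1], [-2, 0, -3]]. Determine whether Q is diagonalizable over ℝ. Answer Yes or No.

No

Characteristic polynomial: p(μ) = μ^3 + 8μ^2 + 21μ + 18 = (μ + 2)(μ + 3)^2.
μ = -3 has algebraic multiplicity 2; rank(Q + 3I) = 2, so geometric multiplicity = 1.
Geometric multiplicity < algebraic multiplicity, so Q is not diagonalizable.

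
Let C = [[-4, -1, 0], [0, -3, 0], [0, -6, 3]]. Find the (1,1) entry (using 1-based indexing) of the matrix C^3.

-64

Characteristic polynomial: μ^3 + 4μ^2 - 9μ - 36 = (μ - 3)(μ + 3)(μ + 4), so the eigenvalues are -4, -3, 3.
μ=-4: eigenvector (1, 0, 0).
μ=-3: eigenvector (-1, 1, 1).
μ=3: eigenvector (0, 0, 1).
P = [[1, -1, 0], [0, 1, 0], [0, 1, 1]], D = diag(-4, -3, 3), P⁻¹ = [[1, 1, 0], [0, 1, 0], [0, -1, 1]].
C³ = P·diag(-64, -27, 27)·P⁻¹ = [[-64, -37, 0], [0, -27, 0], [0, -54, 27]].
The requested entry is -64.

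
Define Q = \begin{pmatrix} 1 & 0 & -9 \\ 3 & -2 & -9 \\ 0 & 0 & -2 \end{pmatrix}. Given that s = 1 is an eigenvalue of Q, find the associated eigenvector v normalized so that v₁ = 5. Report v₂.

Q − 1I = [[0, 0, -9], [3, -3, -9], [0, 0, -3]].
Solving (Q − 1I)v = 0 gives the eigenspace spanned by (5, 5, 0).
With v₁ = 5, v = (5, 5, 0), so v₂ = 5.

5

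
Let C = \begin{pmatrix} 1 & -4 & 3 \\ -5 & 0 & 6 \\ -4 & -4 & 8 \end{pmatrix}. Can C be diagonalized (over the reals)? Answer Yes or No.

No

Characteristic polynomial: p(t) = t^3 - 9t^2 + 24t - 20 = (t - 5)(t - 2)^2.
t = 2 has algebraic multiplicity 2; rank(C − 2I) = 2, so geometric multiplicity = 1.
Geometric multiplicity < algebraic multiplicity, so C is not diagonalizable.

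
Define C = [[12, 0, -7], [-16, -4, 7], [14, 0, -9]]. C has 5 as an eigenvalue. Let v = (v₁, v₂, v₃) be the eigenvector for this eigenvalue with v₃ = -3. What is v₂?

3

C − 5I = [[7, 0, -7], [-16, -9, 7], [14, 0, -14]].
Solving (C − 5I)v = 0 gives the eigenspace spanned by (-3, 3, -3).
With v₃ = -3, v = (-3, 3, -3), so v₂ = 3.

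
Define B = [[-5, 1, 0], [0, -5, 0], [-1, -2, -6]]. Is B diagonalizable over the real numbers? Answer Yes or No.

No

Characteristic polynomial: p(μ) = μ^3 + 16μ^2 + 85μ + 150 = (μ + 5)^2(μ + 6).
μ = -5 has algebraic multiplicity 2; rank(B + 5I) = 2, so geometric multiplicity = 1.
Geometric multiplicity < algebraic multiplicity, so B is not diagonalizable.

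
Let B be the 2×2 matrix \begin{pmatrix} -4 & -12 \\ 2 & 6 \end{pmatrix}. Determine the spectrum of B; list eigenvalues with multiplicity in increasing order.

Characteristic polynomial: p(r) = r^2 - 2r = r(r - 2).
Roots (with multiplicity): 0, 2.

0, 2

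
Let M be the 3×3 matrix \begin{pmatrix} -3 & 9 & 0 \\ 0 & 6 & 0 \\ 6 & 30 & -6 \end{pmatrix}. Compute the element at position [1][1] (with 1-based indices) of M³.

-27

Characteristic polynomial: r^3 + 3r^2 - 36r - 108 = (r - 6)(r + 3)(r + 6), so the eigenvalues are -6, -3, 6.
r=-3: eigenvector (1, 0, 2).
r=6: eigenvector (1, 1, 3).
r=-6: eigenvector (0, 0, 1).
P = [[1, 1, 0], [0, 1, 0], [2, 3, 1]], D = diag(-3, 6, -6), P⁻¹ = [[1, -1, 0], [0, 1, 0], [-2, -1, 1]].
M³ = P·diag(-27, 216, -216)·P⁻¹ = [[-27, 243, 0], [0, 216, 0], [378, 918, -216]].
The requested entry is -27.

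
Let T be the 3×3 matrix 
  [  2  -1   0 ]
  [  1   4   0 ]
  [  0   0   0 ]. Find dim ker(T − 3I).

1

T − 3I = [[-1, -1, 0], [1, 1, 0], [0, 0, -3]].
This matrix has rank 2, so its null space has dimension 3 − 2 = 1.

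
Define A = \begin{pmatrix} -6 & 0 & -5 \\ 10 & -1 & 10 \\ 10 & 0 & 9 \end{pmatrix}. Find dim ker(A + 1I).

A + 1I = [[-5, 0, -5], [10, 0, 10], [10, 0, 10]].
This matrix has rank 1, so its null space has dimension 3 − 1 = 2.

2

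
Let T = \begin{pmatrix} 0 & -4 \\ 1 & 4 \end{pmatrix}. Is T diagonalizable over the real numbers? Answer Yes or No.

No

Characteristic polynomial: p(μ) = μ^2 - 4μ + 4 = (μ - 2)^2.
μ = 2 has algebraic multiplicity 2; rank(T − 2I) = 1, so geometric multiplicity = 1.
Geometric multiplicity < algebraic multiplicity, so T is not diagonalizable.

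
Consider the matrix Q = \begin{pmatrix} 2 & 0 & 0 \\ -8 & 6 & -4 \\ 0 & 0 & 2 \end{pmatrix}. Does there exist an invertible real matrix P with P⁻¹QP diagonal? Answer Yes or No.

Characteristic polynomial: p(λ) = λ^3 - 10λ^2 + 28λ - 24 = (λ - 6)(λ - 2)^2.
λ = 2 has algebraic multiplicity 2; rank(Q − 2I) = 1, so geometric multiplicity = 2.
Every eigenvalue has geometric = algebraic multiplicity, so Q is diagonalizable.

Yes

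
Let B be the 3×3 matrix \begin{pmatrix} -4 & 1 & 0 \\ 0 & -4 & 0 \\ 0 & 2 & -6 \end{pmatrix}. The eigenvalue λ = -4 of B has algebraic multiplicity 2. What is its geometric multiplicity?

1

B + 4I = [[0, 1, 0], [0, 0, 0], [0, 2, -2]].
This matrix has rank 2, so its null space has dimension 3 − 2 = 1.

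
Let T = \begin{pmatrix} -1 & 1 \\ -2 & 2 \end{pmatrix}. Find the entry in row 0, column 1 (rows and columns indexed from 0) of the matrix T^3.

1

Characteristic polynomial: λ^2 - λ = λ(λ - 1), so the eigenvalues are 0, 1.
λ=1: eigenvector (-1, -2).
λ=0: eigenvector (1, 1).
P = [[-1, 1], [-2, 1]], D = diag(1, 0), P⁻¹ = [[1, -1], [2, -1]].
T³ = P·diag(1, 0)·P⁻¹ = [[-1, 1], [-2, 2]].
The requested entry is 1.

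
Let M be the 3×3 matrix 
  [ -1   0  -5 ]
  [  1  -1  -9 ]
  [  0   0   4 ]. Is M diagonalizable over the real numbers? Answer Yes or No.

No

Characteristic polynomial: p(r) = r^3 - 2r^2 - 7r - 4 = (r - 4)(r + 1)^2.
r = -1 has algebraic multiplicity 2; rank(M + 1I) = 2, so geometric multiplicity = 1.
Geometric multiplicity < algebraic multiplicity, so M is not diagonalizable.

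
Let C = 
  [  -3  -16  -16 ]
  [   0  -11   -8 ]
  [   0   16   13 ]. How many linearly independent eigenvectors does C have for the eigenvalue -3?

C + 3I = [[0, -16, -16], [0, -8, -8], [0, 16, 16]].
This matrix has rank 1, so its null space has dimension 3 − 1 = 2.

2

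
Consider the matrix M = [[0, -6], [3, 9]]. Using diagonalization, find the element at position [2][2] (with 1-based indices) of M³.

405

Characteristic polynomial: s^2 - 9s + 18 = (s - 6)(s - 3), so the eigenvalues are 3, 6.
s=6: eigenvector (1, -1).
s=3: eigenvector (2, -1).
P = [[1, 2], [-1, -1]], D = diag(6, 3), P⁻¹ = [[-1, -2], [1, 1]].
M³ = P·diag(216, 27)·P⁻¹ = [[-162, -378], [189, 405]].
The requested entry is 405.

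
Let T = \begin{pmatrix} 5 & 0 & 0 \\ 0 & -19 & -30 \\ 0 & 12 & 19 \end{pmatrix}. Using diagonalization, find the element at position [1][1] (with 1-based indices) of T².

25

Characteristic polynomial: λ^3 - 5λ^2 - λ + 5 = (λ - 5)(λ - 1)(λ + 1), so the eigenvalues are -1, 1, 5.
λ=5: eigenvector (1, 0, 0).
λ=1: eigenvector (0, 3, -2).
λ=-1: eigenvector (0, 5, -3).
P = [[1, 0, 0], [0, 3, 5], [0, -2, -3]], D = diag(5, 1, -1), P⁻¹ = [[1, 0, 0], [0, -3, -5], [0, 2, 3]].
T² = P·diag(25, 1, 1)·P⁻¹ = [[25, 0, 0], [0, 1, 0], [0, 0, 1]].
The requested entry is 25.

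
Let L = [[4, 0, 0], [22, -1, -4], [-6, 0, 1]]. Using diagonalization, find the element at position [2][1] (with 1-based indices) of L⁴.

Characteristic polynomial: μ^3 - 4μ^2 - μ + 4 = (μ - 4)(μ - 1)(μ + 1), so the eigenvalues are -1, 1, 4.
μ=4: eigenvector (1, 6, -2).
μ=-1: eigenvector (0, 1, 0).
μ=1: eigenvector (0, -2, 1).
P = [[1, 0, 0], [6, 1, -2], [-2, 0, 1]], D = diag(4, -1, 1), P⁻¹ = [[1, 0, 0], [-2, 1, 2], [2, 0, 1]].
L⁴ = P·diag(256, 1, 1)·P⁻¹ = [[256, 0, 0], [1530, 1, 0], [-510, 0, 1]].
The requested entry is 1530.

1530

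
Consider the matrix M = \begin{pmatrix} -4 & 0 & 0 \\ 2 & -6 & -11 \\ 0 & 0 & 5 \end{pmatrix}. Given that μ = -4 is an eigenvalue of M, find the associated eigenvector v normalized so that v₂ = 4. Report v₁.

4

M + 4I = [[0, 0, 0], [2, -2, -11], [0, 0, 9]].
Solving (M + 4I)v = 0 gives the eigenspace spanned by (4, 4, 0).
With v₂ = 4, v = (4, 4, 0), so v₁ = 4.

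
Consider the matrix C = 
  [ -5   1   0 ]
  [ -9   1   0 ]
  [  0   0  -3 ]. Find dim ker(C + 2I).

C + 2I = [[-3, 1, 0], [-9, 3, 0], [0, 0, -1]].
This matrix has rank 2, so its null space has dimension 3 − 2 = 1.

1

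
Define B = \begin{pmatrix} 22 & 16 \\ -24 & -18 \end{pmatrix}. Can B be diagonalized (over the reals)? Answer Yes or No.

Characteristic polynomial: p(μ) = μ^2 - 4μ - 12 = (μ - 6)(μ + 2).
All 2 eigenvalues are distinct, so B is diagonalizable.

Yes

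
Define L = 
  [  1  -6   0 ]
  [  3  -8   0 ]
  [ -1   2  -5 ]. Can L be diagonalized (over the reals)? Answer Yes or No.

Characteristic polynomial: p(s) = s^3 + 12s^2 + 45s + 50 = (s + 2)(s + 5)^2.
s = -5 has algebraic multiplicity 2; rank(L + 5I) = 2, so geometric multiplicity = 1.
Geometric multiplicity < algebraic multiplicity, so L is not diagonalizable.

No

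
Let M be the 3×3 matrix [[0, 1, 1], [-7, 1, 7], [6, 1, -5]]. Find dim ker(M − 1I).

M − 1I = [[-1, 1, 1], [-7, 0, 7], [6, 1, -6]].
This matrix has rank 2, so its null space has dimension 3 − 2 = 1.

1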